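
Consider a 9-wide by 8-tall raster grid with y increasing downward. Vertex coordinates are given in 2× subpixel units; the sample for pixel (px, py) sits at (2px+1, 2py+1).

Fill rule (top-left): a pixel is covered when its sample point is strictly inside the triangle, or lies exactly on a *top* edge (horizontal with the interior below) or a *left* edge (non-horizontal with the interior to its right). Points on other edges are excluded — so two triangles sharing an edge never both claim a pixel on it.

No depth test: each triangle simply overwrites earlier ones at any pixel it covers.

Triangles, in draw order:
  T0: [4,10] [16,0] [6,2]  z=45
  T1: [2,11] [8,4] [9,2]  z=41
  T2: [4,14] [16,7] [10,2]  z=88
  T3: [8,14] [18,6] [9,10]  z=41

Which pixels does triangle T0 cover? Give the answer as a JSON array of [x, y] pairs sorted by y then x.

T0:
  2·area = 76  (B↔C swapped to make it positive)
  edge (4, 10)→(6, 2): d=(2,-8) top-left  bias=+0
  edge (6, 2)→(16, 0): d=(10,-2) top-left  bias=+0
  edge (16, 0)→(4, 10): d=(-12,10) right/bottom  bias=-1
    (5,0)@(11, 1): e=[38,0,38] → #  [on edge]
    (6,0)@(13, 1): e=[54,4,18] → #
    (7,0)@(15, 1): e=[70,8,-2] → ·
    (0,1)@(1, 3): e=[-38,0,114] → ·  [on edge]
    (3,1)@(7, 3): e=[10,12,54] → #
    (4,1)@(9, 3): e=[26,16,34] → #
    (6,1)@(13, 3): e=[58,24,-6] → ·
    (3,2)@(7, 5): e=[14,32,30] → #
    (5,2)@(11, 5): e=[46,40,-10] → ·
    (2,3)@(5, 7): e=[2,48,26] → #
    (4,3)@(9, 7): e=[34,56,-14] → ·
    (2,4)@(5, 9): e=[6,68,2] → #
  covered (10 px):
    · · · · · # # · ·
    · · · # # # · · ·
    · · · # # · · · ·
    · · # # · · · · ·
    · · # · · · · · ·
    · · · · · · · · ·
    · · · · · · · · ·
    · · · · · · · · ·
T1:
  2·area = 5  (B↔C swapped to make it positive)
  edge (2, 11)→(9, 2): d=(7,-9) top-left  bias=+0
  edge (9, 2)→(8, 4): d=(-1,2) right/bottom  bias=-1
  edge (8, 4)→(2, 11): d=(-6,7) right/bottom  bias=-1
    (3,2)@(7, 5): e=[3,1,1] → #
    (4,2)@(9, 5): e=[21,-3,-13] → ·
    (3,3)@(7, 7): e=[17,-1,-11] → ·
  covered (1 px):
    · · · · · · · · ·
    · · · · · · · · ·
    · · · # · · · · ·
    · · · · · · · · ·
    · · · · · · · · ·
    · · · · · · · · ·
    · · · · · · · · ·
    · · · · · · · · ·
T2:
  2·area = 102  (B↔C swapped to make it positive)
  edge (4, 14)→(10, 2): d=(6,-12) top-left  bias=+0
  edge (10, 2)→(16, 7): d=(6,5) right/bottom  bias=-1
  edge (16, 7)→(4, 14): d=(-12,7) right/bottom  bias=-1
    (5,1)@(11, 3): e=[18,1,83] → #
    (6,1)@(13, 3): e=[42,-9,69] → ·
    (4,2)@(9, 5): e=[6,23,73] → #
    (6,2)@(13, 5): e=[54,3,45] → #
    (7,2)@(15, 5): e=[78,-7,31] → ·
    (4,3)@(9, 7): e=[18,35,49] → #
    (7,3)@(15, 7): e=[90,5,7] → #
    (8,3)@(17, 7): e=[114,-5,-7] → ·
    (3,4)@(7, 9): e=[6,57,39] → #
    (6,4)@(13, 9): e=[78,27,-3] → ·
    (7,4)@(15, 9): e=[102,17,-17] → ·
    (3,5)@(7, 11): e=[18,69,15] → #
  covered (14 px):
    · · · · · · · · ·
    · · · · · # · · ·
    · · · · # # # · ·
    · · · · # # # # ·
    · · · # # # · · ·
    · · · # # · · · ·
    · · # · · · · · ·
    · · · · · · · · ·
T3:
  2·area = 32  (B↔C swapped to make it positive)
  edge (8, 14)→(9, 10): d=(1,-4) top-left  bias=+0
  edge (9, 10)→(18, 6): d=(9,-4) top-left  bias=+0
  edge (18, 6)→(8, 14): d=(-10,8) right/bottom  bias=-1
    (6,4)@(13, 9): e=[15,7,10] → #
    (7,4)@(15, 9): e=[23,15,-6] → ·
    (4,5)@(9, 11): e=[1,9,22] → #
    (5,5)@(11, 11): e=[9,17,6] → #
    (6,5)@(13, 11): e=[17,25,-10] → ·
    (4,6)@(9, 13): e=[3,27,2] → #
    (5,6)@(11, 13): e=[11,35,-14] → ·
    (4,7)@(9, 15): e=[5,45,-18] → ·
  covered (4 px):
    · · · · · · · · ·
    · · · · · · · · ·
    · · · · · · · · ·
    · · · · · · · · ·
    · · · · · · # · ·
    · · · · # # · · ·
    · · · · # · · · ·
    · · · · · · · · ·

Final: [[5,0],[6,0],[3,1],[4,1],[5,1],[3,2],[4,2],[2,3],[3,3],[2,4]]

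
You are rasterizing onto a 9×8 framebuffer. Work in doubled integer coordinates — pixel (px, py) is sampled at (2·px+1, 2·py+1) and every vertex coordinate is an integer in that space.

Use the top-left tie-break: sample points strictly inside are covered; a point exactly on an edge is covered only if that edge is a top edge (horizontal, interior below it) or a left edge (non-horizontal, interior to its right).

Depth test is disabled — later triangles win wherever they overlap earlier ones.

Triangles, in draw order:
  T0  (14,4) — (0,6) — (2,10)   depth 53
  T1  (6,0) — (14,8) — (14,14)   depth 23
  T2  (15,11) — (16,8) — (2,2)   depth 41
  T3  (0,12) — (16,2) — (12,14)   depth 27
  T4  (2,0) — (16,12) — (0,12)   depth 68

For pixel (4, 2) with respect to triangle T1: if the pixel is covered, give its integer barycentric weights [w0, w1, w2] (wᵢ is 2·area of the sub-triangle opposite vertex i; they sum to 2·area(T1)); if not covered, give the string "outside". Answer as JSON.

T0:
  2·area = 60  (B↔C swapped to make it positive)
  edge (14, 4)→(2, 10): d=(-12,6) right/bottom  bias=-1
  edge (2, 10)→(0, 6): d=(-2,-4) top-left  bias=+0
  edge (0, 6)→(14, 4): d=(14,-2) top-left  bias=+0
    (3,2)@(7, 5): e=[30,30,0] → X  [on edge]
    (4,2)@(9, 5): e=[18,38,4] → X
    (5,2)@(11, 5): e=[6,46,8] → X
    (6,2)@(13, 5): e=[-6,54,12] → .
    (0,3)@(1, 7): e=[42,2,16] → X
    (1,3)@(3, 7): e=[30,10,20] → X
    (2,3)@(5, 7): e=[18,18,24] → X
    (4,3)@(9, 7): e=[-6,34,32] → .
    (5,3)@(11, 7): e=[-18,42,36] → .
    (0,4)@(1, 9): e=[18,-2,44] → .
    (1,4)@(3, 9): e=[6,6,48] → X
    (2,4)@(5, 9): e=[-6,14,52] → .
  covered (8 px):
    . . . . . . . . .
    . . . . . . . . .
    . . . X X X . . .
    X X X X . . . . .
    . X . . . . . . .
    . . . . . . . . .
    . . . . . . . . .
    . . . . . . . . .
T1:
  2·area = 48
  edge (6, 0)→(14, 8): d=(8,8) right/bottom  bias=-1
  edge (14, 8)→(14, 14): d=(0,6) right/bottom  bias=-1
  edge (14, 14)→(6, 0): d=(-8,-14) top-left  bias=+0
    (3,0)@(7, 1): e=[0,42,6] → .  [on edge]
    (4,1)@(9, 3): e=[0,30,18] → .  [on edge]
    (4,2)@(9, 5): e=[16,30,2] → X
    (5,2)@(11, 5): e=[0,18,30] → .  [on edge]
    (4,3)@(9, 7): e=[32,30,-14] → .
    (5,3)@(11, 7): e=[16,18,14] → X
    (6,3)@(13, 7): e=[0,6,42] → .  [on edge]
    (5,4)@(11, 9): e=[32,18,-2] → .
    (6,4)@(13, 9): e=[16,6,26] → X
    (7,4)@(15, 9): e=[0,-6,54] → .  [on edge]
    (6,5)@(13, 11): e=[32,6,10] → X
    (7,5)@(15, 11): e=[16,-6,38] → .
    (8,5)@(17, 11): e=[0,-18,66] → .  [on edge]
  covered (4 px):
    . . . . . . . . .
    . . . . . . . . .
    . . . . X . . . .
    . . . . . X . . .
    . . . . . . X . .
    . . . . . . X . .
    . . . . . . . . .
    . . . . . . . . .
T2:
  2·area = 48  (B↔C swapped to make it positive)
  edge (15, 11)→(2, 2): d=(-13,-9) top-left  bias=+0
  edge (2, 2)→(16, 8): d=(14,6) right/bottom  bias=-1
  edge (16, 8)→(15, 11): d=(-1,3) right/bottom  bias=-1
    (3,2)@(7, 5): e=[6,12,30] → X
    (4,2)@(9, 5): e=[24,0,24] → .  [on edge]
    (8,2)@(17, 5): e=[96,-48,0] → .  [on edge]
    (3,3)@(7, 7): e=[-20,40,28] → .
    (5,3)@(11, 7): e=[16,16,16] → X
    (6,3)@(13, 7): e=[34,4,10] → X
    (7,3)@(15, 7): e=[52,-8,4] → .
    (5,4)@(11, 9): e=[-10,44,14] → .
    (6,4)@(13, 9): e=[8,32,8] → X
    (7,4)@(15, 9): e=[26,20,2] → X
    (8,4)@(17, 9): e=[44,8,-4] → .
    (6,5)@(13, 11): e=[-18,60,6] → .
    (7,5)@(15, 11): e=[0,48,0] → .  [on edge]
  covered (5 px):
    . . . . . . . . .
    . . . . . . . . .
    . . . X . . . . .
    . . . . . X X . .
    . . . . . . X X .
    . . . . . . . . .
    . . . . . . . . .
    . . . . . . . . .
T3:
  2·area = 152
  edge (0, 12)→(16, 2): d=(16,-10) top-left  bias=+0
  edge (16, 2)→(12, 14): d=(-4,12) right/bottom  bias=-1
  edge (12, 14)→(0, 12): d=(-12,-2) top-left  bias=+0
    (7,1)@(15, 3): e=[6,8,138] → X
    (8,1)@(17, 3): e=[26,-16,142] → .
    (6,2)@(13, 5): e=[18,24,110] → X
    (7,2)@(15, 5): e=[38,0,114] → .  [on edge]
    (4,3)@(9, 7): e=[10,64,78] → X
    (5,3)@(11, 7): e=[30,40,82] → X
    (7,3)@(15, 7): e=[70,-8,90] → .
    (2,4)@(5, 9): e=[2,104,46] → X
    (3,4)@(7, 9): e=[22,80,50] → X
    (7,4)@(15, 9): e=[102,-16,66] → .
    (1,5)@(3, 11): e=[14,120,18] → X
    (6,5)@(13, 11): e=[114,0,38] → .  [on edge]
  covered (18 px):
    . . . . . . . . .
    . . . . . . . X .
    . . . . . . X . .
    . . . . X X X . .
    . . X X X X X . .
    . X X X X X . . .
    . . . X X X . . .
    . . . . . . . . .
T4:
  2·area = 192
  edge (2, 0)→(16, 12): d=(14,12) right/bottom  bias=-1
  edge (16, 12)→(0, 12): d=(-16,0) right/bottom  bias=-1
  edge (0, 12)→(2, 0): d=(2,-12) top-left  bias=+0
    (1,0)@(3, 1): e=[2,176,14] → X
    (2,0)@(5, 1): e=[-22,176,38] → .
    (1,1)@(3, 3): e=[30,144,18] → X
    (2,1)@(5, 3): e=[6,144,42] → X
    (3,1)@(7, 3): e=[-18,144,66] → .
    (1,2)@(3, 5): e=[58,112,22] → X
    (3,2)@(7, 5): e=[10,112,70] → X
    (4,2)@(9, 5): e=[-14,112,94] → .
    (0,3)@(1, 7): e=[110,80,2] → X
    (4,3)@(9, 7): e=[14,80,98] → X
    (5,3)@(11, 7): e=[-10,80,122] → .
    (0,4)@(1, 9): e=[138,48,6] → X
  covered (24 px):
    . X . . . . . . .
    . X X . . . . . .
    . X X X . . . . .
    X X X X X . . . .
    X X X X X X . . .
    X X X X X X X . .
    . . . . . . . . .
    . . . . . . . . .

Final: [30,2,16]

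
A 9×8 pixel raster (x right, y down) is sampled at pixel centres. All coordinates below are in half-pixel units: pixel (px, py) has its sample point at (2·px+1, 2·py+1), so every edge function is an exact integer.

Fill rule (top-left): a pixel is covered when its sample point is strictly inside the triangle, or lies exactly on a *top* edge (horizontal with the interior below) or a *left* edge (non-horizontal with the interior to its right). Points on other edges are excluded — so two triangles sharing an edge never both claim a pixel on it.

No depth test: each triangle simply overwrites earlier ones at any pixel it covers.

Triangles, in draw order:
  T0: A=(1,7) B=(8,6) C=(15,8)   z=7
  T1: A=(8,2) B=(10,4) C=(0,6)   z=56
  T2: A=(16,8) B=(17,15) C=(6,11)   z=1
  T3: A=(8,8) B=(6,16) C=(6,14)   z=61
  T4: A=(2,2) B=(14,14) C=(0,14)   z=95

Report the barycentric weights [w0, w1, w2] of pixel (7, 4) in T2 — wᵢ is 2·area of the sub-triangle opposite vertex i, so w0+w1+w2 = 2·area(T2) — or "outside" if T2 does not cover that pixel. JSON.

T0:
  2·area = 21
  edge (1, 7)→(8, 6): d=(7,-1) top-left  bias=+0
  edge (8, 6)→(15, 8): d=(7,2) right/bottom  bias=-1
  edge (15, 8)→(1, 7): d=(-14,-1) top-left  bias=+0
    (7,2)@(15, 5): e=[0,-21,42] → ·  [on edge]
    (0,3)@(1, 7): e=[0,21,0] → #  [on edge]
    (1,3)@(3, 7): e=[2,17,2] → #
    (2,3)@(5, 7): e=[4,13,4] → #
    (3,3)@(7, 7): e=[6,9,6] → #
    (4,3)@(9, 7): e=[8,5,8] → #
    (5,3)@(11, 7): e=[10,1,10] → #
    (6,3)@(13, 7): e=[12,-3,12] → ·
    (0,4)@(1, 9): e=[14,35,-28] → ·
    (1,4)@(3, 9): e=[16,31,-26] → ·
    (2,4)@(5, 9): e=[18,27,-24] → ·
    (3,4)@(7, 9): e=[20,23,-22] → ·
  covered (6 px):
    · · · · · · · · ·
    · · · · · · · · ·
    · · · · · · · · ·
    # # # # # # · · ·
    · · · · · · · · ·
    · · · · · · · · ·
    · · · · · · · · ·
    · · · · · · · · ·
T1:
  2·area = 24
  edge (8, 2)→(10, 4): d=(2,2) right/bottom  bias=-1
  edge (10, 4)→(0, 6): d=(-10,2) right/bottom  bias=-1
  edge (0, 6)→(8, 2): d=(8,-4) top-left  bias=+0
    (3,0)@(7, 1): e=[0,36,-12] → ·  [on edge]
    (3,1)@(7, 3): e=[4,16,4] → #
    (4,1)@(9, 3): e=[0,12,12] → ·  [on edge]
    (7,1)@(15, 3): e=[-12,0,36] → ·  [on edge]
    (1,2)@(3, 5): e=[16,4,4] → #
    (2,2)@(5, 5): e=[12,0,12] → ·  [on edge]
    (3,2)@(7, 5): e=[8,-4,20] → ·
    (5,2)@(11, 5): e=[0,-12,36] → ·  [on edge]
    (1,3)@(3, 7): e=[20,-16,20] → ·
    (6,3)@(13, 7): e=[0,-36,60] → ·  [on edge]
    (7,4)@(15, 9): e=[0,-60,84] → ·  [on edge]
    (8,5)@(17, 11): e=[0,-84,108] → ·  [on edge]
  covered (2 px):
    · · · · · · · · ·
    · · · # · · · · ·
    · # · · · · · · ·
    · · · · · · · · ·
    · · · · · · · · ·
    · · · · · · · · ·
    · · · · · · · · ·
    · · · · · · · · ·
T2:
  2·area = 73
  edge (16, 8)→(17, 15): d=(1,7) right/bottom  bias=-1
  edge (17, 15)→(6, 11): d=(-11,-4) top-left  bias=+0
  edge (6, 11)→(16, 8): d=(10,-3) top-left  bias=+0
    (7,0)@(15, 1): e=[0,146,-73] → ·  [on edge]
    (6,4)@(13, 9): e=[22,50,1] → #
    (7,4)@(15, 9): e=[8,58,7] → #
    (8,4)@(17, 9): e=[-6,66,13] → ·
    (3,5)@(7, 11): e=[66,4,3] → #
    (4,5)@(9, 11): e=[52,12,9] → #
    (5,5)@(11, 11): e=[38,20,15] → #
    (8,5)@(17, 11): e=[-4,44,33] → ·
    (3,6)@(7, 13): e=[68,-18,23] → ·
    (4,6)@(9, 13): e=[54,-10,29] → ·
    (5,6)@(11, 13): e=[40,-2,35] → ·
    (6,6)@(13, 13): e=[26,6,41] → #
    (8,7)@(17, 15): e=[0,0,73] → ·  [on edge]
  covered (9 px):
    · · · · · · · · ·
    · · · · · · · · ·
    · · · · · · · · ·
    · · · · · · · · ·
    · · · · · · # # ·
    · · · # # # # # ·
    · · · · · · # # ·
    · · · · · · · · ·
T3:
  2·area = 4
  edge (8, 8)→(6, 16): d=(-2,8) right/bottom  bias=-1
  edge (6, 16)→(6, 14): d=(0,-2) top-left  bias=+0
  edge (6, 14)→(8, 8): d=(2,-6) top-left  bias=+0
    (4,2)@(9, 5): e=[-2,6,0] → ·  [on edge]
    (3,5)@(7, 11): e=[2,2,0] → #  [on edge]
    (4,5)@(9, 11): e=[-14,6,12] → ·
    (3,6)@(7, 13): e=[-2,2,4] → ·
  covered (1 px):
    · · · · · · · · ·
    · · · · · · · · ·
    · · · · · · · · ·
    · · · · · · · · ·
    · · · · · · · · ·
    · · · # · · · · ·
    · · · · · · · · ·
    · · · · · · · · ·
T4:
  2·area = 168
  edge (2, 2)→(14, 14): d=(12,12) right/bottom  bias=-1
  edge (14, 14)→(0, 14): d=(-14,0) right/bottom  bias=-1
  edge (0, 14)→(2, 2): d=(2,-12) top-left  bias=+0
    (0,0)@(1, 1): e=[0,182,-14] → ·  [on edge]
    (1,1)@(3, 3): e=[0,154,14] → ·  [on edge]
    (1,2)@(3, 5): e=[24,126,18] → #
    (2,2)@(5, 5): e=[0,126,42] → ·  [on edge]
    (1,3)@(3, 7): e=[48,98,22] → #
    (2,3)@(5, 7): e=[24,98,46] → #
    (3,3)@(7, 7): e=[0,98,70] → ·  [on edge]
    (0,4)@(1, 9): e=[96,70,2] → #
    (3,4)@(7, 9): e=[24,70,74] → #
    (4,4)@(9, 9): e=[0,70,98] → ·  [on edge]
    (0,5)@(1, 11): e=[120,42,6] → #
    (4,5)@(9, 11): e=[24,42,102] → #
    (5,5)@(11, 11): e=[0,42,126] → ·  [on edge]
    (6,6)@(13, 13): e=[0,14,154] → ·  [on edge]
    (7,7)@(15, 15): e=[0,-14,182] → ·  [on edge]
  covered (18 px):
    · · · · · · · · ·
    · · · · · · · · ·
    · # · · · · · · ·
    · # # · · · · · ·
    # # # # · · · · ·
    # # # # # · · · ·
    # # # # # # · · ·
    · · · · · · · · ·

Final: [58,7,8]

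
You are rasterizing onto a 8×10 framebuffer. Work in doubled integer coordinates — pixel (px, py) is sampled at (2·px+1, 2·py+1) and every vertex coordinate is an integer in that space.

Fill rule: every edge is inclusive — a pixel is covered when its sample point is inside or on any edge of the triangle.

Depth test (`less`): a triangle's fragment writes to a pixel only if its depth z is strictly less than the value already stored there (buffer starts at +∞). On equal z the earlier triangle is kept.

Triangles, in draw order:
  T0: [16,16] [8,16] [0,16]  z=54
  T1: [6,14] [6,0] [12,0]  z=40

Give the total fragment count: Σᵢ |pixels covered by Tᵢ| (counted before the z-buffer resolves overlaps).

T0:
  degenerate (2·area = 0) — covers nothing
T1:
  2·area = 84
  edge (6, 14)→(6, 0): d=(0,-14) inclusive
  edge (6, 0)→(12, 0): d=(6,0) inclusive
  edge (12, 0)→(6, 14): d=(-6,14) inclusive
    (3,0)@(7, 1): e=[14,6,64] → X
    (4,0)@(9, 1): e=[42,6,36] → X
    (5,0)@(11, 1): e=[70,6,8] → X
    (6,0)@(13, 1): e=[98,6,-20] → .
    (3,1)@(7, 3): e=[14,18,52] → X
    (5,1)@(11, 3): e=[70,18,-4] → .
    (3,2)@(7, 5): e=[14,30,40] → X
    (5,2)@(11, 5): e=[70,30,-16] → .
    (3,3)@(7, 7): e=[14,42,28] → X
    (4,3)@(9, 7): e=[42,42,0] → X  [on edge]
    (5,3)@(11, 7): e=[70,42,-28] → .
    (3,4)@(7, 9): e=[14,54,16] → X
  covered (11 px):
    . . . X X X . .
    . . . X X . . .
    . . . X X . . .
    . . . X X . . .
    . . . X . . . .
    . . . X . . . .
    . . . . . . . .
    . . . . . . . .
    . . . . . . . .
    . . . . . . . .

Result: 11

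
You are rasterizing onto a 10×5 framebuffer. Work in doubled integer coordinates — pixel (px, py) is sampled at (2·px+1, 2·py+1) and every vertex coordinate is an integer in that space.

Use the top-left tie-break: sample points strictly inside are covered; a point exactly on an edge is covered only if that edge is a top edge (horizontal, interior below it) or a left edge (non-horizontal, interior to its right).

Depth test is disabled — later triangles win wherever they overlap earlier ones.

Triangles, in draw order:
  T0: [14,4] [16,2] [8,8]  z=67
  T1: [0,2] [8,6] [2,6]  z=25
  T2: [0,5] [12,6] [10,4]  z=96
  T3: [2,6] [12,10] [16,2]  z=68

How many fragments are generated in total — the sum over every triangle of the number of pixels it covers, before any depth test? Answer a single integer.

T0:
  2·area = 4  (B↔C swapped to make it positive)
  edge (14, 4)→(8, 8): d=(-6,4) right/bottom  bias=-1
  edge (8, 8)→(16, 2): d=(8,-6) top-left  bias=+0
  edge (16, 2)→(14, 4): d=(-2,2) right/bottom  bias=-1
    (8,0)@(17, 1): e=[6,-2,0] → ·  [on edge]
    (7,1)@(15, 3): e=[2,2,0] → ·  [on edge]
    (6,2)@(13, 5): e=[-2,6,0] → ·  [on edge]
    (5,3)@(11, 7): e=[-6,10,0] → ·  [on edge]
    (4,4)@(9, 9): e=[-10,14,0] → ·  [on edge]
  covered (0 px):
    · · · · · · · · · ·
    · · · · · · · · · ·
    · · · · · · · · · ·
    · · · · · · · · · ·
    · · · · · · · · · ·
T1:
  2·area = 24
  edge (0, 2)→(8, 6): d=(8,4) right/bottom  bias=-1
  edge (8, 6)→(2, 6): d=(-6,0) right/bottom  bias=-1
  edge (2, 6)→(0, 2): d=(-2,-4) top-left  bias=+0
    (0,1)@(1, 3): e=[4,18,2] → █
    (1,1)@(3, 3): e=[-4,18,10] → ·
    (0,2)@(1, 5): e=[20,6,-2] → ·
    (1,2)@(3, 5): e=[12,6,6] → █
    (2,2)@(5, 5): e=[4,6,14] → █
    (3,2)@(7, 5): e=[-4,6,22] → ·
    (1,3)@(3, 7): e=[28,-6,2] → ·
    (2,3)@(5, 7): e=[20,-6,10] → ·
  covered (3 px):
    · · · · · · · · · ·
    █ · · · · · · · · ·
    · █ █ · · · · · · ·
    · · · · · · · · · ·
    · · · · · · · · · ·
T2:
  2·area = 22  (B↔C swapped to make it positive)
  edge (0, 5)→(10, 4): d=(10,-1) top-left  bias=+0
  edge (10, 4)→(12, 6): d=(2,2) right/bottom  bias=-1
  edge (12, 6)→(0, 5): d=(-12,-1) top-left  bias=+0
    (3,0)@(7, 1): e=[-33,0,55] → ·  [on edge]
    (4,1)@(9, 3): e=[-11,0,33] → ·  [on edge]
    (0,2)@(1, 5): e=[1,20,1] → █
    (1,2)@(3, 5): e=[3,16,3] → █
    (2,2)@(5, 5): e=[5,12,5] → █
    (3,2)@(7, 5): e=[7,8,7] → █
    (4,2)@(9, 5): e=[9,4,9] → █
    (5,2)@(11, 5): e=[11,0,11] → ·  [on edge]
    (0,3)@(1, 7): e=[21,24,-23] → ·
    (1,3)@(3, 7): e=[23,20,-21] → ·
    (2,3)@(5, 7): e=[25,16,-19] → ·
    (3,3)@(7, 7): e=[27,12,-17] → ·
    (6,3)@(13, 7): e=[33,0,-11] → ·  [on edge]
    (7,4)@(15, 9): e=[55,0,-33] → ·  [on edge]
  covered (5 px):
    · · · · · · · · · ·
    · · · · · · · · · ·
    █ █ █ █ █ · · · · ·
    · · · · · · · · · ·
    · · · · · · · · · ·
T3:
  2·area = 96  (B↔C swapped to make it positive)
  edge (2, 6)→(16, 2): d=(14,-4) top-left  bias=+0
  edge (16, 2)→(12, 10): d=(-4,8) right/bottom  bias=-1
  edge (12, 10)→(2, 6): d=(-10,-4) top-left  bias=+0
    (6,1)@(13, 3): e=[2,20,74] → █
    (7,1)@(15, 3): e=[10,4,82] → █
    (8,1)@(17, 3): e=[18,-12,90] → ·
    (3,2)@(7, 5): e=[6,60,30] → █
    (4,2)@(9, 5): e=[14,44,38] → █
    (5,2)@(11, 5): e=[22,28,46] → █
    (7,2)@(15, 5): e=[38,-4,62] → ·
    (2,3)@(5, 7): e=[26,68,2] → █
    (7,3)@(15, 7): e=[66,-12,42] → ·
    (2,4)@(5, 9): e=[54,60,-18] → ·
    (3,4)@(7, 9): e=[62,44,-10] → ·
    (4,4)@(9, 9): e=[70,28,-2] → ·
  covered (12 px):
    · · · · · · · · · ·
    · · · · · · █ █ · ·
    · · · █ █ █ █ · · ·
    · · █ █ █ █ █ · · ·
    · · · · · █ · · · ·

Result: 20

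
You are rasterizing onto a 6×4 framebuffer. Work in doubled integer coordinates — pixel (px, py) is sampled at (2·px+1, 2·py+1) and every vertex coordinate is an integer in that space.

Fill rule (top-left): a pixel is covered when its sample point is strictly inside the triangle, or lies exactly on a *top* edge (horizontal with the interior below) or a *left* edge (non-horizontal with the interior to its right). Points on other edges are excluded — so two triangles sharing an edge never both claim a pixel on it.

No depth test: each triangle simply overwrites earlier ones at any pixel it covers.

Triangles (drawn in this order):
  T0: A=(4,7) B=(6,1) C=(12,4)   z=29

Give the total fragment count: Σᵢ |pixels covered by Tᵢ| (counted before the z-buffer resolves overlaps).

T0:
  2·area = 42
  edge (4, 7)→(6, 1): d=(2,-6) top-left  bias=+0
  edge (6, 1)→(12, 4): d=(6,3) right/bottom  bias=-1
  edge (12, 4)→(4, 7): d=(-8,3) right/bottom  bias=-1
    (3,1)@(7, 3): e=[10,9,23] → #
    (4,1)@(9, 3): e=[22,3,17] → #
    (5,1)@(11, 3): e=[34,-3,11] → ·
    (2,2)@(5, 5): e=[2,27,13] → #
    (5,2)@(11, 5): e=[38,9,-5] → ·
    (2,3)@(5, 7): e=[6,39,-3] → ·
    (3,3)@(7, 7): e=[18,33,-9] → ·
    (4,3)@(9, 7): e=[30,27,-15] → ·
  covered (5 px):
    · · · · · ·
    · · · # # ·
    · · # # # ·
    · · · · · ·

Final: 5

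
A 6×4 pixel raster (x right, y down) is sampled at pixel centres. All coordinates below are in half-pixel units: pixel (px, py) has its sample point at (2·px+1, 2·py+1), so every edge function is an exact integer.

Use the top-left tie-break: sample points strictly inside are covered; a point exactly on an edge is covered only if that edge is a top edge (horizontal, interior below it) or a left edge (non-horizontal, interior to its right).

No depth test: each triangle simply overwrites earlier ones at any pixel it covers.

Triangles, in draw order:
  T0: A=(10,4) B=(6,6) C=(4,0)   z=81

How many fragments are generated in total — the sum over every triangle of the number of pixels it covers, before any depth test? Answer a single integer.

T0:
  2·area = 28
  edge (10, 4)→(6, 6): d=(-4,2) right/bottom  bias=-1
  edge (6, 6)→(4, 0): d=(-2,-6) top-left  bias=+0
  edge (4, 0)→(10, 4): d=(6,4) right/bottom  bias=-1
    (2,0)@(5, 1): e=[22,4,2] → X
    (3,0)@(7, 1): e=[18,16,-6] → .
    (2,1)@(5, 3): e=[14,0,14] → X  [on edge]
    (3,1)@(7, 3): e=[10,12,6] → X
    (4,1)@(9, 3): e=[6,24,-2] → .
    (2,2)@(5, 5): e=[6,-4,26] → .
    (3,2)@(7, 5): e=[2,8,18] → X
    (4,2)@(9, 5): e=[-2,20,10] → .
    (3,3)@(7, 7): e=[-6,4,30] → .
  covered (4 px):
    . . X . . .
    . . X X . .
    . . . X . .
    . . . . . .

Answer: 4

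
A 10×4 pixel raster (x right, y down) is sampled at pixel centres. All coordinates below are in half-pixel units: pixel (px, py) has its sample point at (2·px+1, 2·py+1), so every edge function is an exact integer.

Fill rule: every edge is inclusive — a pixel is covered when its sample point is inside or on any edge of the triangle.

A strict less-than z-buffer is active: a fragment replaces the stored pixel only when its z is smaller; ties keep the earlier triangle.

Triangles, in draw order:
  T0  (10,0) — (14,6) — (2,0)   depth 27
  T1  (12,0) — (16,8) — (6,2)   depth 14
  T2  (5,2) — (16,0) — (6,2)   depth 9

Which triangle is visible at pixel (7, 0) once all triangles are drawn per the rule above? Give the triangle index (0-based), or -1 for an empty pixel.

T0:
  2·area = 48
  edge (10, 0)→(14, 6): d=(4,6) inclusive
  edge (14, 6)→(2, 0): d=(-12,-6) inclusive
  edge (2, 0)→(10, 0): d=(8,0) inclusive
    (2,0)@(5, 1): e=[34,6,8] → X
    (3,0)@(7, 1): e=[22,18,8] → X
    (4,0)@(9, 1): e=[10,30,8] → X
    (5,0)@(11, 1): e=[-2,42,8] → .
    (2,1)@(5, 3): e=[42,-18,24] → .
    (3,1)@(7, 3): e=[30,-6,24] → .
    (4,1)@(9, 3): e=[18,6,24] → X
    (5,1)@(11, 3): e=[6,18,24] → X
    (6,1)@(13, 3): e=[-6,30,24] → .
    (4,2)@(9, 5): e=[26,-18,40] → .
    (5,2)@(11, 5): e=[14,-6,40] → .
    (6,2)@(13, 5): e=[2,6,40] → X
  covered (6 px):
    . . X X X . . . . .
    . . . . X X . . . .
    . . . . . . X . . .
    . . . . . . . . . .
T1:
  2·area = 56
  edge (12, 0)→(16, 8): d=(4,8) inclusive
  edge (16, 8)→(6, 2): d=(-10,-6) inclusive
  edge (6, 2)→(12, 0): d=(6,-2) inclusive
    (4,0)@(9, 1): e=[28,28,0] → X  [on edge]
    (5,0)@(11, 1): e=[12,40,4] → X
    (6,0)@(13, 1): e=[-4,52,8] → .
    (1,1)@(3, 3): e=[84,-28,0] → .  [on edge]
    (4,1)@(9, 3): e=[36,8,12] → X
    (6,1)@(13, 3): e=[4,32,20] → X
    (7,1)@(15, 3): e=[-12,44,24] → .
    (4,2)@(9, 5): e=[44,-12,24] → .
    (5,2)@(11, 5): e=[28,0,28] → X  [on edge]
    (7,2)@(15, 5): e=[-4,24,36] → .
    (5,3)@(11, 7): e=[36,-20,40] → .
    (6,3)@(13, 7): e=[20,-8,44] → .
  covered (8 px):
    . . . . X X . . . .
    . . . . X X X . . .
    . . . . . X X . . .
    . . . . . . . X . .
T2:
  2·area = 2
  edge (5, 2)→(16, 0): d=(11,-2) inclusive
  edge (16, 0)→(6, 2): d=(-10,2) inclusive
  edge (6, 2)→(5, 2): d=(-1,0) inclusive
    (5,0)@(11, 1): e=[1,0,1] → X  [on edge]
    (6,0)@(13, 1): e=[5,-4,1] → .
    (0,1)@(1, 3): e=[3,0,-1] → .  [on edge]
    (5,1)@(11, 3): e=[23,-20,-1] → .
  covered (1 px):
    . . . . . X . . . .
    . . . . . . . . . .
    . . . . . . . . . .
    . . . . . . . . . .

Z-buffer (winner per pixel, '.' = empty):
  . . 0 0 1 2 . . . .
  . . . . 1 1 1 . . .
  . . . . . 1 1 . . .
  . . . . . . . 1 . .

Final: -1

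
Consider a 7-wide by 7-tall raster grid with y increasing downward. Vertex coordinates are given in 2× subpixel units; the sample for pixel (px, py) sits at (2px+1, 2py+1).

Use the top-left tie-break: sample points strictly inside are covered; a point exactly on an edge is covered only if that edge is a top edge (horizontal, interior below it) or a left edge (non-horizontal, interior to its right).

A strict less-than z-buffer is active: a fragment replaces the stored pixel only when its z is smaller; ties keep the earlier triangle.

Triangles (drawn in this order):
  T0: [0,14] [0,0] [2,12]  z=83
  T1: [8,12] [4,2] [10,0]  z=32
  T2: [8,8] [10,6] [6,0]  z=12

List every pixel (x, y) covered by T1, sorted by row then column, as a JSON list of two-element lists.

T0:
  2·area = 28
  edge (0, 14)→(0, 0): d=(0,-14) top-left  bias=+0
  edge (0, 0)→(2, 12): d=(2,12) right/bottom  bias=-1
  edge (2, 12)→(0, 14): d=(-2,2) right/bottom  bias=-1
    (6,0)@(13, 1): e=[182,-154,0] → ·  [on edge]
    (5,1)@(11, 3): e=[154,-126,0] → ·  [on edge]
    (4,2)@(9, 5): e=[126,-98,0] → ·  [on edge]
    (0,3)@(1, 7): e=[14,2,12] → #
    (1,3)@(3, 7): e=[42,-22,8] → ·
    (3,3)@(7, 7): e=[98,-70,0] → ·  [on edge]
    (0,4)@(1, 9): e=[14,6,8] → #
    (1,4)@(3, 9): e=[42,-18,4] → ·
    (2,4)@(5, 9): e=[70,-42,0] → ·  [on edge]
    (0,5)@(1, 11): e=[14,10,4] → #
    (1,5)@(3, 11): e=[42,-14,0] → ·  [on edge]
    (0,6)@(1, 13): e=[14,14,0] → ·  [on edge]
  covered (3 px):
    · · · · · · ·
    · · · · · · ·
    · · · · · · ·
    # · · · · · ·
    # · · · · · ·
    # · · · · · ·
    · · · · · · ·
T1:
  2·area = 68
  edge (8, 12)→(4, 2): d=(-4,-10) top-left  bias=+0
  edge (4, 2)→(10, 0): d=(6,-2) top-left  bias=+0
  edge (10, 0)→(8, 12): d=(-2,12) right/bottom  bias=-1
    (3,0)@(7, 1): e=[34,0,34] → #  [on edge]
    (4,0)@(9, 1): e=[54,4,10] → #
    (5,0)@(11, 1): e=[74,8,-14] → ·
    (0,1)@(1, 3): e=[-34,0,102] → ·  [on edge]
    (2,1)@(5, 3): e=[6,8,54] → #
    (5,1)@(11, 3): e=[66,20,-18] → ·
    (2,2)@(5, 5): e=[-2,20,50] → ·
    (3,2)@(7, 5): e=[18,24,26] → #
    (5,2)@(11, 5): e=[58,32,-22] → ·
    (3,3)@(7, 7): e=[10,36,22] → #
    (4,3)@(9, 7): e=[30,40,-2] → ·
    (3,4)@(7, 9): e=[2,48,18] → #
  covered (9 px):
    · · · # # · ·
    · · # # # · ·
    · · · # # · ·
    · · · # · · ·
    · · · # · · ·
    · · · · · · ·
    · · · · · · ·
T2:
  2·area = 20  (B↔C swapped to make it positive)
  edge (8, 8)→(6, 0): d=(-2,-8) top-left  bias=+0
  edge (6, 0)→(10, 6): d=(4,6) right/bottom  bias=-1
  edge (10, 6)→(8, 8): d=(-2,2) right/bottom  bias=-1
    (3,1)@(7, 3): e=[2,6,12] → #
    (4,1)@(9, 3): e=[18,-6,8] → ·
    (6,1)@(13, 3): e=[50,-30,0] → ·  [on edge]
    (3,2)@(7, 5): e=[-2,14,8] → ·
    (4,2)@(9, 5): e=[14,2,4] → #
    (5,2)@(11, 5): e=[30,-10,0] → ·  [on edge]
    (4,3)@(9, 7): e=[10,10,0] → ·  [on edge]
    (3,4)@(7, 9): e=[-10,30,0] → ·  [on edge]
    (2,5)@(5, 11): e=[-30,50,0] → ·  [on edge]
    (1,6)@(3, 13): e=[-50,70,0] → ·  [on edge]
  covered (2 px):
    · · · · · · ·
    · · · # · · ·
    · · · · # · ·
    · · · · · · ·
    · · · · · · ·
    · · · · · · ·
    · · · · · · ·

Result: [[3,0],[4,0],[2,1],[3,1],[4,1],[3,2],[4,2],[3,3],[3,4]]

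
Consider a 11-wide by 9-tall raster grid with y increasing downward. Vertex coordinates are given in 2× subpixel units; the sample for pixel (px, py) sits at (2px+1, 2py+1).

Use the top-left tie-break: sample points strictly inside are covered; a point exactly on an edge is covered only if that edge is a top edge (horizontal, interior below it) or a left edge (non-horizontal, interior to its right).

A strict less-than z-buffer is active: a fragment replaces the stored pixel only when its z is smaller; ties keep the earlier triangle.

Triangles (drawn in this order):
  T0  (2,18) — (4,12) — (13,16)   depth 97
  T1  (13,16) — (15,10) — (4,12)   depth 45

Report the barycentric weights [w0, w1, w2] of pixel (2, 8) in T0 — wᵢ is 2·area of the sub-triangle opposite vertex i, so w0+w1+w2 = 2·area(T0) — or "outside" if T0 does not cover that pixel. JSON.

T0:
  2·area = 62
  edge (2, 18)→(4, 12): d=(2,-6) top-left  bias=+0
  edge (4, 12)→(13, 16): d=(9,4) right/bottom  bias=-1
  edge (13, 16)→(2, 18): d=(-11,2) right/bottom  bias=-1
    (3,1)@(7, 3): e=[0,-93,155] → .  [on edge]
    (2,4)@(5, 9): e=[0,-31,93] → .  [on edge]
    (2,6)@(5, 13): e=[8,5,49] → X
    (3,6)@(7, 13): e=[20,-3,45] → .
    (1,7)@(3, 15): e=[0,31,31] → X  [on edge]
    (3,7)@(7, 15): e=[24,15,23] → X
    (4,7)@(9, 15): e=[36,7,19] → X
    (5,7)@(11, 15): e=[48,-1,15] → .
    (1,8)@(3, 17): e=[4,49,9] → X
    (4,8)@(9, 17): e=[40,25,-3] → .
  covered (8 px):
    . . . . . . . . . . .
    . . . . . . . . . . .
    . . . . . . . . . . .
    . . . . . . . . . . .
    . . . . . . . . . . .
    . . . . . . . . . . .
    . . X . . . . . . . .
    . X X X X . . . . . .
    . X X X . . . . . . .
T1:
  2·area = 62  (B↔C swapped to make it positive)
  edge (13, 16)→(4, 12): d=(-9,-4) top-left  bias=+0
  edge (4, 12)→(15, 10): d=(11,-2) top-left  bias=+0
  edge (15, 10)→(13, 16): d=(-2,6) right/bottom  bias=-1
    (5,5)@(11, 11): e=[37,3,22] → X
    (6,5)@(13, 11): e=[45,7,10] → X
    (7,5)@(15, 11): e=[53,11,-2] → .
    (3,6)@(7, 13): e=[3,17,42] → X
    (4,6)@(9, 13): e=[11,21,30] → X
    (7,6)@(15, 13): e=[35,33,-6] → .
    (3,7)@(7, 15): e=[-15,39,38] → .
    (4,7)@(9, 15): e=[-7,43,26] → .
    (5,7)@(11, 15): e=[1,47,14] → X
    (7,7)@(15, 15): e=[17,55,-10] → .
    (5,8)@(11, 17): e=[-17,69,10] → .
    (6,8)@(13, 17): e=[-9,73,-2] → .
  covered (8 px):
    . . . . . . . . . . .
    . . . . . . . . . . .
    . . . . . . . . . . .
    . . . . . . . . . . .
    . . . . . . . . . . .
    . . . . . X X . . . .
    . . . X X X X . . . .
    . . . . . X X . . . .
    . . . . . . . . . . .

Answer: [41,5,16]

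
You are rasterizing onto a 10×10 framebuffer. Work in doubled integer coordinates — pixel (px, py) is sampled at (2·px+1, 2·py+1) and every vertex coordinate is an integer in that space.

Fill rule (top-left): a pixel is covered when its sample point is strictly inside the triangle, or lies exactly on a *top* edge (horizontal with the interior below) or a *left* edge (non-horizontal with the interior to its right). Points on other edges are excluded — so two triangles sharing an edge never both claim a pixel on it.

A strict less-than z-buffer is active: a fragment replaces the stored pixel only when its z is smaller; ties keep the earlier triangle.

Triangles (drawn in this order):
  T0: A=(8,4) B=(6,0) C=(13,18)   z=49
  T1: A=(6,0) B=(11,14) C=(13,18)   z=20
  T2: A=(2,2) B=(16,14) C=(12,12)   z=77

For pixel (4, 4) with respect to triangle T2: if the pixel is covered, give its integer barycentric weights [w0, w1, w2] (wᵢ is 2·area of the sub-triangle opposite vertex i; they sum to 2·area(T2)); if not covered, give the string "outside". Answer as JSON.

T0:
  2·area = 8  (B↔C swapped to make it positive)
  edge (8, 4)→(13, 18): d=(5,14) right/bottom  bias=-1
  edge (13, 18)→(6, 0): d=(-7,-18) top-left  bias=+0
  edge (6, 0)→(8, 4): d=(2,4) right/bottom  bias=-1
    (4,3)@(9, 7): e=[1,5,2] → X
    (5,3)@(11, 7): e=[-27,41,-6] → .
    (4,4)@(9, 9): e=[11,-9,6] → .
  covered (1 px):
    . . . . . . . . . .
    . . . . . . . . . .
    . . . . . . . . . .
    . . . . X . . . . .
    . . . . . . . . . .
    . . . . . . . . . .
    . . . . . . . . . .
    . . . . . . . . . .
    . . . . . . . . . .
    . . . . . . . . . .
T1:
  2·area = 8  (B↔C swapped to make it positive)
  edge (6, 0)→(13, 18): d=(7,18) right/bottom  bias=-1
  edge (13, 18)→(11, 14): d=(-2,-4) top-left  bias=+0
  edge (11, 14)→(6, 0): d=(-5,-14) top-left  bias=+0
    (5,6)@(11, 13): e=[1,2,5] → X
    (6,6)@(13, 13): e=[-35,10,33] → .
    (5,7)@(11, 15): e=[15,-2,-5] → .
  covered (1 px):
    . . . . . . . . . .
    . . . . . . . . . .
    . . . . . . . . . .
    . . . . . . . . . .
    . . . . . . . . . .
    . . . . . . . . . .
    . . . . . X . . . .
    . . . . . . . . . .
    . . . . . . . . . .
    . . . . . . . . . .
T2:
  2·area = 20
  edge (2, 2)→(16, 14): d=(14,12) right/bottom  bias=-1
  edge (16, 14)→(12, 12): d=(-4,-2) top-left  bias=+0
  edge (12, 12)→(2, 2): d=(-10,-10) top-left  bias=+0
    (0,0)@(1, 1): e=[-2,22,0] → .  [on edge]
    (1,1)@(3, 3): e=[2,18,0] → X  [on edge]
    (2,1)@(5, 3): e=[-22,22,20] → .
    (1,2)@(3, 5): e=[30,10,-20] → .
    (2,2)@(5, 5): e=[6,14,0] → X  [on edge]
    (3,2)@(7, 5): e=[-18,18,20] → .
    (2,3)@(5, 7): e=[34,6,-20] → .
    (3,3)@(7, 7): e=[10,10,0] → X  [on edge]
    (4,3)@(9, 7): e=[-14,14,20] → .
    (3,4)@(7, 9): e=[38,2,-20] → .
    (4,4)@(9, 9): e=[14,6,0] → X  [on edge]
    (5,4)@(11, 9): e=[-10,10,20] → .
    (5,5)@(11, 11): e=[18,2,0] → X  [on edge]
    (6,6)@(13, 13): e=[22,-2,0] → .  [on edge]
    (7,7)@(15, 15): e=[26,-6,0] → .  [on edge]
    (8,8)@(17, 17): e=[30,-10,0] → .  [on edge]
    (9,9)@(19, 19): e=[34,-14,0] → .  [on edge]
  covered (5 px):
    . . . . . . . . . .
    . X . . . . . . . .
    . . X . . . . . . .
    . . . X . . . . . .
    . . . . X . . . . .
    . . . . . X . . . .
    . . . . . . . . . .
    . . . . . . . . . .
    . . . . . . . . . .
    . . . . . . . . . .

Final: [6,0,14]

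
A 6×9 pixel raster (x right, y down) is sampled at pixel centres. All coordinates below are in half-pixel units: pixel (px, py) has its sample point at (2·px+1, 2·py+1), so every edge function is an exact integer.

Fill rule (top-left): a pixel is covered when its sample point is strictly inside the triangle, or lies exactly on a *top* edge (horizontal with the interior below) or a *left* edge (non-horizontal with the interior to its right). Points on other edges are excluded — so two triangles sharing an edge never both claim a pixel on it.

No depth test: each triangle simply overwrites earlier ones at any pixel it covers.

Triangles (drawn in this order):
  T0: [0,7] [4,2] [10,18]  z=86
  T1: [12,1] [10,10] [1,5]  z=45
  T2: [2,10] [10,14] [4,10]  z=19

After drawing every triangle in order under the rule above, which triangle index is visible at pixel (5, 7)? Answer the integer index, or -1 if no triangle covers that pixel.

T0:
  2·area = 94
  edge (0, 7)→(4, 2): d=(4,-5) top-left  bias=+0
  edge (4, 2)→(10, 18): d=(6,16) right/bottom  bias=-1
  edge (10, 18)→(0, 7): d=(-10,-11) top-left  bias=+0
    (1,2)@(3, 5): e=[7,34,53] → █
    (2,2)@(5, 5): e=[17,2,75] → █
    (3,2)@(7, 5): e=[27,-30,97] → ·
    (0,3)@(1, 7): e=[5,78,11] → █
    (3,3)@(7, 7): e=[35,-18,77] → ·
    (0,4)@(1, 9): e=[13,90,-9] → ·
    (1,4)@(3, 9): e=[23,58,13] → █
    (3,4)@(7, 9): e=[43,-6,57] → ·
    (1,5)@(3, 11): e=[31,70,-7] → ·
    (2,5)@(5, 11): e=[41,38,15] → █
    (3,5)@(7, 11): e=[51,6,37] → █
    (4,5)@(9, 11): e=[61,-26,59] → ·
  covered (10 px):
    · · · · · ·
    · · · · · ·
    · █ █ · · ·
    █ █ █ · · ·
    · █ █ · · ·
    · · █ █ · ·
    · · · █ · ·
    · · · · · ·
    · · · · · ·
T1:
  2·area = 91
  edge (12, 1)→(10, 10): d=(-2,9) right/bottom  bias=-1
  edge (10, 10)→(1, 5): d=(-9,-5) top-left  bias=+0
  edge (1, 5)→(12, 1): d=(11,-4) top-left  bias=+0
    (3,1)@(7, 3): e=[41,48,2] → █
    (4,1)@(9, 3): e=[23,58,10] → █
    (5,1)@(11, 3): e=[5,68,18] → █
    (0,2)@(1, 5): e=[91,0,0] → █  [on edge]
    (1,2)@(3, 5): e=[73,10,8] → █
    (2,2)@(5, 5): e=[55,20,16] → █
    (0,3)@(1, 7): e=[87,-18,22] → ·
    (1,3)@(3, 7): e=[69,-8,30] → ·
    (2,3)@(5, 7): e=[51,2,38] → █
    (5,3)@(11, 7): e=[-3,32,62] → ·
    (2,4)@(5, 9): e=[47,-16,60] → ·
    (3,4)@(7, 9): e=[29,-6,68] → ·
  covered (13 px):
    · · · · · ·
    · · · █ █ █
    █ █ █ █ █ █
    · · █ █ █ ·
    · · · · █ ·
    · · · · · ·
    · · · · · ·
    · · · · · ·
    · · · · · ·
T2:
  2·area = 8  (B↔C swapped to make it positive)
  edge (2, 10)→(4, 10): d=(2,0) top-left  bias=+0
  edge (4, 10)→(10, 14): d=(6,4) right/bottom  bias=-1
  edge (10, 14)→(2, 10): d=(-8,-4) top-left  bias=+0
    (2,5)@(5, 11): e=[2,2,4] → █
    (3,5)@(7, 11): e=[2,-6,12] → ·
    (2,6)@(5, 13): e=[6,14,-12] → ·
  covered (1 px):
    · · · · · ·
    · · · · · ·
    · · · · · ·
    · · · · · ·
    · · · · · ·
    · · █ · · ·
    · · · · · ·
    · · · · · ·
    · · · · · ·

Z-buffer (winner per pixel, '.' = empty):
  . . . . . .
  . . . 1 1 1
  1 1 1 1 1 1
  0 0 1 1 1 .
  . 0 0 . 1 .
  . . 2 0 . .
  . . . 0 . .
  . . . . . .
  . . . . . .

Answer: -1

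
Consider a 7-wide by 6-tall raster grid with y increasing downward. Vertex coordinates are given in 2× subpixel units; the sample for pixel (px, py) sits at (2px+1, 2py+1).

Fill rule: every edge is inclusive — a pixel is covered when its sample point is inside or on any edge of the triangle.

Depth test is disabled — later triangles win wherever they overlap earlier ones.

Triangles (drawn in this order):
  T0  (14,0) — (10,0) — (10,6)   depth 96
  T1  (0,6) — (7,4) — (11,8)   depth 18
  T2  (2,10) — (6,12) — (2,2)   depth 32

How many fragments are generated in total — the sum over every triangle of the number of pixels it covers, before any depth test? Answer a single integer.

T0:
  2·area = 24  (B↔C swapped to make it positive)
  edge (14, 0)→(10, 6): d=(-4,6) inclusive
  edge (10, 6)→(10, 0): d=(0,-6) inclusive
  edge (10, 0)→(14, 0): d=(4,0) inclusive
    (5,0)@(11, 1): e=[14,6,4] → #
    (6,0)@(13, 1): e=[2,18,4] → #
    (5,1)@(11, 3): e=[6,6,12] → #
    (6,1)@(13, 3): e=[-6,18,12] → ·
    (5,2)@(11, 5): e=[-2,6,20] → ·
  covered (3 px):
    · · · · · # #
    · · · · · # ·
    · · · · · · ·
    · · · · · · ·
    · · · · · · ·
    · · · · · · ·
T1:
  2·area = 36
  edge (0, 6)→(7, 4): d=(7,-2) inclusive
  edge (7, 4)→(11, 8): d=(4,4) inclusive
  edge (11, 8)→(0, 6): d=(-11,-2) inclusive
    (2,2)@(5, 5): e=[3,12,21] → #
    (3,2)@(7, 5): e=[7,4,25] → #
    (4,2)@(9, 5): e=[11,-4,29] → ·
    (2,3)@(5, 7): e=[17,20,-1] → ·
    (3,3)@(7, 7): e=[21,12,3] → #
    (4,3)@(9, 7): e=[25,4,7] → #
    (5,3)@(11, 7): e=[29,-4,11] → ·
    (3,4)@(7, 9): e=[35,20,-19] → ·
    (4,4)@(9, 9): e=[39,12,-15] → ·
  covered (4 px):
    · · · · · · ·
    · · · · · · ·
    · · # # · · ·
    · · · # # · ·
    · · · · · · ·
    · · · · · · ·
T2:
  2·area = 32  (B↔C swapped to make it positive)
  edge (2, 10)→(2, 2): d=(0,-8) inclusive
  edge (2, 2)→(6, 12): d=(4,10) inclusive
  edge (6, 12)→(2, 10): d=(-4,-2) inclusive
    (1,2)@(3, 5): e=[8,2,22] → #
    (2,2)@(5, 5): e=[24,-18,26] → ·
    (1,3)@(3, 7): e=[8,10,14] → #
    (2,3)@(5, 7): e=[24,-10,18] → ·
    (1,4)@(3, 9): e=[8,18,6] → #
    (2,4)@(5, 9): e=[24,-2,10] → ·
    (1,5)@(3, 11): e=[8,26,-2] → ·
    (2,5)@(5, 11): e=[24,6,2] → #
    (3,5)@(7, 11): e=[40,-14,6] → ·
  covered (4 px):
    · · · · · · ·
    · · · · · · ·
    · # · · · · ·
    · # · · · · ·
    · # · · · · ·
    · · # · · · ·

Answer: 11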